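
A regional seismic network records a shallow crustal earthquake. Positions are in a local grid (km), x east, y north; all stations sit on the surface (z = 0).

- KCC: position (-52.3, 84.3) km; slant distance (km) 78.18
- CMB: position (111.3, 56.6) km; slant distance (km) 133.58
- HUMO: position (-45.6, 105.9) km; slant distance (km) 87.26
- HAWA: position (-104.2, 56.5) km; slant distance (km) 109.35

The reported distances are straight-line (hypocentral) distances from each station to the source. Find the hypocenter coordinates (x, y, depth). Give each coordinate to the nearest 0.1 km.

(-10.1, 48.3, 55.1)

Each station gives a sphere (x−x_i)² + (y−y_i)² + z² = d_i² (stations at z=0).
Subtracting the KCC sphere from CMB and HUMO: z² cancels, leaving linear equations in x and y:
327.2 x − 55.4 y = -5982.03
13.4 x + 43.2 y = 1950.19
Solving: x ≈ -10.108, y ≈ 48.279 km (keep extra digits for the depth step; rounded: -10.1, 48.3).
Then from the KCC sphere: z² = 78.18² − (x + 52.3)² − (y − 84.3)² with x = -10.108, y = 48.279, so z ≈ 55.086 ≈ 55.1 km.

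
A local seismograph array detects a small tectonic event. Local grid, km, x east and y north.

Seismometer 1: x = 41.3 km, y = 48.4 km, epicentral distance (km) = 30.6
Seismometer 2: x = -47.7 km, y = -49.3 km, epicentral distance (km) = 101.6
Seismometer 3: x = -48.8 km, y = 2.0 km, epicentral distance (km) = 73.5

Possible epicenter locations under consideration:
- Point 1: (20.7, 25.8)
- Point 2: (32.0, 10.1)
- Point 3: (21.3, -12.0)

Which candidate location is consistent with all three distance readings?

For each candidate, compare |candidate − station| to the reported distance:
Point 1: residuals Seismometer 1 0.0, Seismometer 2 0.0, Seismometer 3 0.0 → max 0.0 km
Point 2: residuals Seismometer 1 8.8, Seismometer 2 2.2, Seismometer 3 7.7 → max 8.8 km
Point 3: residuals Seismometer 1 33.0, Seismometer 2 23.2, Seismometer 3 2.0 → max 33.0 km
Only Point 1 has all residuals ≈ 0.

Point 1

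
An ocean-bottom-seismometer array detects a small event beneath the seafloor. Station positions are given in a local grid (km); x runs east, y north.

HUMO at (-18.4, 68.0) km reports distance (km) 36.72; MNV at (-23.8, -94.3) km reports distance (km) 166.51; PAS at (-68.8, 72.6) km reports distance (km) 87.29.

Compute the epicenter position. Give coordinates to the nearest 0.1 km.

Circle about each station: (x + 18.4)² + (y − 68.0)² = 36.72²; (x + 23.8)² + (y + 94.3)² = 166.51²; (x + 68.8)² + (y − 72.6)² = 87.29².
Subtracting the HUMO equation from the MNV and PAS equations removes the quadratic terms:
-10.8 x − 324.6 y = -21880.85
-100.8 x + 9.2 y = -1229.55
Solving the 2×2 system: x ≈ 18.3, y ≈ 66.8 km.
Check against HUMO (with the unrounded x, y): √((x + 18.4)²+(y − 68.0)²) = 36.71 ≈ 36.72 km. ✓

x ≈ 18.3 km, y ≈ 66.8 km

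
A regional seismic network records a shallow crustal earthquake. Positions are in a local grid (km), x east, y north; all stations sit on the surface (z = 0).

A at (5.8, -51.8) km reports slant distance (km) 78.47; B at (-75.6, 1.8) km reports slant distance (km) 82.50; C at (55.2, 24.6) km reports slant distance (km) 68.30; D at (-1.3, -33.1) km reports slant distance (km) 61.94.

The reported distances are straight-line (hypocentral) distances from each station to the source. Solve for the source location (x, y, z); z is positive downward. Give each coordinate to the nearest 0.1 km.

Each station gives a sphere (x−x_i)² + (y−y_i)² + z² = d_i² (stations at z=0).
Subtracting the A sphere from B and C: z² cancels, leaving linear equations in x and y:
-162.8 x + 107.2 y = 2353.01
98.8 x + 152.8 y = 2427.97
Solving: x ≈ -2.799, y ≈ 17.699 km (keep extra digits for the depth step; rounded: -2.8, 17.7).
Then from the A sphere: z² = 78.47² − (x − 5.8)² − (y + 51.8)² with x = -2.799, y = 17.699, so z ≈ 35.405 ≈ 35.4 km.

(-2.8, 17.7, 35.4)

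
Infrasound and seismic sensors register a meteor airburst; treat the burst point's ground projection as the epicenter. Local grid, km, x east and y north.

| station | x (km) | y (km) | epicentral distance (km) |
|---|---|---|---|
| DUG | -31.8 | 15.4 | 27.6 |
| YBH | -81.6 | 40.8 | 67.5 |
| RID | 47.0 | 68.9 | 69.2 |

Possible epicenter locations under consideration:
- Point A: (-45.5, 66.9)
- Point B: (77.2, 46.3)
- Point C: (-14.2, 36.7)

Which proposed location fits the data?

Point C

For each candidate, compare |candidate − station| to the reported distance:
Point A: residuals DUG 25.7, YBH 23.0, RID 23.3 → max 25.7 km
Point B: residuals DUG 85.7, YBH 91.4, RID 31.5 → max 91.4 km
Point C: residuals DUG 0.0, YBH 0.0, RID 0.0 → max 0.0 km
Only Point C has all residuals ≈ 0.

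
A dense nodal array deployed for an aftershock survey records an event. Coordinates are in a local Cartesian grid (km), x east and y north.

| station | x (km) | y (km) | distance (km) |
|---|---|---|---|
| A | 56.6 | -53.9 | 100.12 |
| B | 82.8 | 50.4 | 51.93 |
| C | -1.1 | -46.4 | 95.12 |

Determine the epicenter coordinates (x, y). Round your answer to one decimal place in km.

(31.4, 43.0)

Circle about each station: (x − 56.6)² + (y + 53.9)² = 100.12²; (x − 82.8)² + (y − 50.4)² = 51.93²; (x + 1.1)² + (y + 46.4)² = 95.12².
Subtracting the A equation from the B and C equations removes the quadratic terms:
52.4 x + 208.6 y = 10614.52
-115.4 x + 15.0 y = -2978.40
Solving the 2×2 system: x ≈ 31.4, y ≈ 43.0 km.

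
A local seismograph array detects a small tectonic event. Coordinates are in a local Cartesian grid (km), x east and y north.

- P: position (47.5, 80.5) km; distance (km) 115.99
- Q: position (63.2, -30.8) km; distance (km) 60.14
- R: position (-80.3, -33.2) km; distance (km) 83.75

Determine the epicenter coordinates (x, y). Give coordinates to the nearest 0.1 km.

3.2 km east, -26.7 km north

Circle about each station: (x − 47.5)² + (y − 80.5)² = 115.99²; (x − 63.2)² + (y + 30.8)² = 60.14²; (x + 80.3)² + (y + 33.2)² = 83.75².
Subtracting pairs of circle equations eliminates x²+y² and gives linear equations (the radical axes):
31.4 x − 222.6 y = 6043.24
-255.6 x − 227.4 y = 5253.45
Solving the 2×2 system: x ≈ 3.2, y ≈ -26.7 km.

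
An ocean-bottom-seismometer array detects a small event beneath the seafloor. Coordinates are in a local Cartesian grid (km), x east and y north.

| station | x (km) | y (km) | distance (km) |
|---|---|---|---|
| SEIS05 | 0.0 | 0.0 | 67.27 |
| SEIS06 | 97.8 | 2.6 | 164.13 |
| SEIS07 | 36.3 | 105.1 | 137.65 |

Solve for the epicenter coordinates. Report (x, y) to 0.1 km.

Circle about each station: x² + y² = 67.27²; (x − 97.8)² + (y − 2.6)² = 164.13²; (x − 36.3)² + (y − 105.1)² = 137.65².
Subtracting pairs of circle equations eliminates x²+y² and gives linear equations (the radical axes):
195.6 x + 5.2 y = -12841.80
72.6 x + 210.2 y = -2058.57
Solving the 2×2 system: x ≈ -66.0, y ≈ 13.0 km.

-66.0 km east, 13.0 km north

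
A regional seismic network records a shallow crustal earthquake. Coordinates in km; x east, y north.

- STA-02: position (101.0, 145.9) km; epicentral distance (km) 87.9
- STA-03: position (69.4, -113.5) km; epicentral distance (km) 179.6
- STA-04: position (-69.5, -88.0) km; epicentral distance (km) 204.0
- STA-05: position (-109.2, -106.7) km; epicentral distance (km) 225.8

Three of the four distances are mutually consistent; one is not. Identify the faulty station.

Solve using three stations at a time. Using STA-02, STA-03, STA-04 (subtract circle equations pairwise → linear system) gives (x, y) ≈ (64.3, 66.0).
Distances from that point to each station vs reported:
  STA-02: calculated 87.9 vs reported 87.9 → residual 0.0 km
  STA-03: calculated 179.6 vs reported 179.6 → residual 0.0 km
  STA-04: calculated 204.0 vs reported 204.0 → residual 0.0 km
  STA-05: calculated 244.8 vs reported 225.8 → residual 19.0 km
STA-02, STA-03, STA-04 are mutually consistent (residuals ≈ 0); STA-05 is off by 19.0 km.

STA-05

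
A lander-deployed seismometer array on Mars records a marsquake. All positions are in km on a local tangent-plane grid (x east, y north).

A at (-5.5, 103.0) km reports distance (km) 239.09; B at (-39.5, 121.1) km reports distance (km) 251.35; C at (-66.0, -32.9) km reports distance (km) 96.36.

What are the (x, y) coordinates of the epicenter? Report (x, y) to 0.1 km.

Circle about each station: (x + 5.5)² + (y − 103.0)² = 239.09²; (x + 39.5)² + (y − 121.1)² = 251.35²; (x + 66.0)² + (y + 32.9)² = 96.36².
Subtracting the A equation from the B and C equations removes the quadratic terms:
-68.0 x + 36.2 y = -426.58
-121.0 x − 271.8 y = 42677.94
Solving the 2×2 system: x ≈ -62.5, y ≈ -129.2 km.

(-62.5, -129.2)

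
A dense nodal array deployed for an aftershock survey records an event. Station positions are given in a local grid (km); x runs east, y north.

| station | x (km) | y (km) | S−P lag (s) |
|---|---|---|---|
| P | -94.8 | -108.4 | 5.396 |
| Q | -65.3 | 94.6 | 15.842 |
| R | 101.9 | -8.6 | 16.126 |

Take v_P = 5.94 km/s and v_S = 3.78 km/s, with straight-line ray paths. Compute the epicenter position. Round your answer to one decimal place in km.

Distance from S−P lag: d = Δt · v_P v_S / (v_P − v_S) = Δt · (5.94·3.78)/(5.94−3.78) ≈ 10.3950·Δt.
So d_P = 56.09, d_Q = 164.68, d_R = 167.63 km.
Circle about each station: (x + 94.8)² + (y + 108.4)² = 56.09²; (x + 65.3)² + (y − 94.6)² = 164.68²; (x − 101.9)² + (y + 8.6)² = 167.63².
Subtracting the P equation from the Q and R equations removes the quadratic terms:
59.0 x + 406.0 y = -31497.76
393.4 x + 199.6 y = -35233.76
Solving the 2×2 system: x ≈ -54.2, y ≈ -69.7 km.

x ≈ -54.2 km, y ≈ -69.7 km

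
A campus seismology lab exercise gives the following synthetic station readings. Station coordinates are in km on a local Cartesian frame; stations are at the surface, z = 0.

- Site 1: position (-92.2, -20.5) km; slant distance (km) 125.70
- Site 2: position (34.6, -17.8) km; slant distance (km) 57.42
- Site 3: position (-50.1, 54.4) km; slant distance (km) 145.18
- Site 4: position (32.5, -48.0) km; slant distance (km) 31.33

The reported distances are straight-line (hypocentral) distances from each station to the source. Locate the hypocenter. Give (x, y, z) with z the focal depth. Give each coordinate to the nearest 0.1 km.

Each station gives a sphere (x−x_i)² + (y−y_i)² + z² = d_i² (stations at z=0).
Subtracting the Site 1 sphere from Site 2 and Site 3: z² cancels, leaving linear equations in x and y:
253.6 x + 5.4 y = 5096.34
84.2 x + 149.8 y = -8728.46
Solving: x ≈ 21.595, y ≈ -70.406 km (keep extra digits for the depth step; rounded: 21.6, -70.4).
Then from the Site 1 sphere: z² = 125.70² − (x + 92.2)² − (y + 20.5)² with x = 21.595, y = -70.406, so z ≈ 18.989 ≈ 19.0 km.
Check against Site 4 (with the unrounded solution): distance 31.33 ≈ 31.33 km. ✓

(21.6, -70.4, 19.0)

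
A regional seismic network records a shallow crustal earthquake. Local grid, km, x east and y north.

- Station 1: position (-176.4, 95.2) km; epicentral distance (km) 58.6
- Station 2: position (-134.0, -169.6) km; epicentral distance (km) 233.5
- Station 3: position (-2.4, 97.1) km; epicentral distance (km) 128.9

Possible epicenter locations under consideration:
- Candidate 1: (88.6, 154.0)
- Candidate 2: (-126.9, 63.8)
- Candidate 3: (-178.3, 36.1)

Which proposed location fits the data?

For each candidate, compare |candidate − station| to the reported distance:
Candidate 1: residuals Station 1 212.8, Station 2 159.3, Station 3 21.6 → max 212.8 km
Candidate 2: residuals Station 1 0.0, Station 2 0.0, Station 3 0.0 → max 0.0 km
Candidate 3: residuals Station 1 0.5, Station 2 23.1, Station 3 57.3 → max 57.3 km
Only Candidate 2 has all residuals ≈ 0.

Candidate 2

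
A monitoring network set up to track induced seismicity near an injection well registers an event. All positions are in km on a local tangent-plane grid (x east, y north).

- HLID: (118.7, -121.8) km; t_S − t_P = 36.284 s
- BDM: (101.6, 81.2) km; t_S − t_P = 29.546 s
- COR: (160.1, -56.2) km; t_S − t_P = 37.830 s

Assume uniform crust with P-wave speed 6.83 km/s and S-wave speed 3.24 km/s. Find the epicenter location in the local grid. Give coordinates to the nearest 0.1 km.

(-64.5, 6.5)

Distance from S−P lag: d = Δt · v_P v_S / (v_P − v_S) = Δt · (6.83·3.24)/(6.83−3.24) ≈ 6.1641·Δt.
So d_HLID = 223.66, d_BDM = 182.13, d_COR = 233.19 km.
Circle about each station: (x − 118.7)² + (y + 121.8)² = 223.66²; (x − 101.6)² + (y − 81.2)² = 182.13²; (x − 160.1)² + (y + 56.2)² = 233.19².
Subtracting the HLID equation from the BDM and COR equations removes the quadratic terms:
-34.2 x + 406.0 y = 4843.53
82.8 x + 131.2 y = -4488.26
Solving the 2×2 system: x ≈ -64.5, y ≈ 6.5 km.
Check against HLID (with the unrounded x, y): √((x − 118.7)²+(y + 121.8)²) = 223.66 ≈ 223.66 km. ✓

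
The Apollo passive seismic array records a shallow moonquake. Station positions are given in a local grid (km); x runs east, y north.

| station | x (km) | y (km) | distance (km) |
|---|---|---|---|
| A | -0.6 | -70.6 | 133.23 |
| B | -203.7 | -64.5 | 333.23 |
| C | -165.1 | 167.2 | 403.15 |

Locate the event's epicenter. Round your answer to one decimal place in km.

126.2 km east, -111.5 km north

Circle about each station: (x + 0.6)² + (y + 70.6)² = 133.23²; (x + 203.7)² + (y + 64.5)² = 333.23²; (x + 165.1)² + (y − 167.2)² = 403.15².
Subtracting the A equation from the B and C equations removes the quadratic terms:
-406.2 x + 12.2 y = -52622.78
-329.0 x + 475.6 y = -94550.56
Solving the 2×2 system: x ≈ 126.2, y ≈ -111.5 km.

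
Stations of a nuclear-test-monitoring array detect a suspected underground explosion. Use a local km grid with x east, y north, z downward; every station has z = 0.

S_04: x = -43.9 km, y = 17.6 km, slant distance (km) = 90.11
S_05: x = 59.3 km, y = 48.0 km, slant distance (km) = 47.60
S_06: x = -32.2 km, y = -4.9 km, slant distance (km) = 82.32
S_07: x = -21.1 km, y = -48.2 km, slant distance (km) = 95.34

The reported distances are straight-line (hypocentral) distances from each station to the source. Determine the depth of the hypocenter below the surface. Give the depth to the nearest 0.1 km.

Each station gives a sphere (x−x_i)² + (y−y_i)² + z² = d_i² (stations at z=0).
Subtracting the S_04 sphere from S_05 and S_06: z² cancels, leaving linear equations in x and y:
206.4 x + 60.8 y = 9437.57
23.4 x − 45.0 y = 167.11
Solving: x ≈ 40.600, y ≈ 17.398 km (keep extra digits for the depth step; rounded: 40.6, 17.4).
Then from the S_04 sphere: z² = 90.11² − (x + 43.9)² − (y − 17.6)² with x = 40.600, y = 17.398, so z ≈ 31.297 ≈ 31.3 km.

depth ≈ 31.3 km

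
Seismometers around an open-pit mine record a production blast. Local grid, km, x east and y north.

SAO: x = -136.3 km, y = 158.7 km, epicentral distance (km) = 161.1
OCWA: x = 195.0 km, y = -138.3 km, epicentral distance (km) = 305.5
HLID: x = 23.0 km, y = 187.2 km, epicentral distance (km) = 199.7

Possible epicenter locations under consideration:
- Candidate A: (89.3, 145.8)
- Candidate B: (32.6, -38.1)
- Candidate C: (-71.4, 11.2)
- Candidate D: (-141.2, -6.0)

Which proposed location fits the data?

Candidate C

For each candidate, compare |candidate − station| to the reported distance:
Candidate A: residuals SAO 64.9, OCWA 2.4, HLID 121.5 → max 121.5 km
Candidate B: residuals SAO 98.2, OCWA 114.7, HLID 25.8 → max 114.7 km
Candidate C: residuals SAO 0.0, OCWA 0.0, HLID 0.0 → max 0.0 km
Candidate D: residuals SAO 3.7, OCWA 55.8, HLID 53.9 → max 55.8 km
Only Candidate C has all residuals ≈ 0.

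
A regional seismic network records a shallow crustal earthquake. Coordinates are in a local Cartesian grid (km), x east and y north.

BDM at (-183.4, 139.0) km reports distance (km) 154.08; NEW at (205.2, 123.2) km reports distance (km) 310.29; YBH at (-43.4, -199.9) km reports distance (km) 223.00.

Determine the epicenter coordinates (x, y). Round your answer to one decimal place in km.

Circle about each station: (x + 183.4)² + (y − 139.0)² = 154.08²; (x − 205.2)² + (y − 123.2)² = 310.29²; (x + 43.4)² + (y + 199.9)² = 223.00².
Subtracting pairs of circle equations eliminates x²+y² and gives linear equations (the radical axes):
777.2 x − 31.6 y = -68210.52
280.0 x − 677.8 y = -37101.34
Solving the 2×2 system: x ≈ -87.0, y ≈ 18.8 km.

x ≈ -87.0 km, y ≈ 18.8 km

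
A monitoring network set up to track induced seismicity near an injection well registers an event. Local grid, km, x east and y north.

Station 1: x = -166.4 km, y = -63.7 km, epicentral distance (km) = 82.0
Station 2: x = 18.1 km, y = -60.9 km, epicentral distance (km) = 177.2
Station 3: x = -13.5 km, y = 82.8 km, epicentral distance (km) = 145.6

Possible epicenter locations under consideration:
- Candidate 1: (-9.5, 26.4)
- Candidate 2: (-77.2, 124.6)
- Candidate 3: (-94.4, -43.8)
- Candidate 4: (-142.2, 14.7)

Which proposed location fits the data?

For each candidate, compare |candidate − station| to the reported distance:
Candidate 1: residuals Station 1 98.9, Station 2 85.6, Station 3 89.1 → max 98.9 km
Candidate 2: residuals Station 1 126.4, Station 2 31.3, Station 3 69.4 → max 126.4 km
Candidate 3: residuals Station 1 7.3, Station 2 63.4, Station 3 4.6 → max 63.4 km
Candidate 4: residuals Station 1 0.0, Station 2 0.0, Station 3 0.0 → max 0.0 km
Only Candidate 4 has all residuals ≈ 0.

Candidate 4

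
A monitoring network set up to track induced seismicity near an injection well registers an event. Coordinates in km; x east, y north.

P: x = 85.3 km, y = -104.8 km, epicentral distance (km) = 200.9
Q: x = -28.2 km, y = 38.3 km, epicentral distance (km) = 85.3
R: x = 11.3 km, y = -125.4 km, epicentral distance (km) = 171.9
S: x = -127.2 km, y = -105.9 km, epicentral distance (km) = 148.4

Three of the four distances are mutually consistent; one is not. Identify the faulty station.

Solve using three stations at a time. Using P, R, S (subtract circle equations pairwise → linear system) gives (x, y) ≈ (-64.8, 28.7).
Distances from that point to each station vs reported:
  P: calculated 200.9 vs reported 200.9 → residual 0.0 km
  Q: calculated 37.8 vs reported 85.3 → residual 47.5 km
  R: calculated 171.9 vs reported 171.9 → residual 0.0 km
  S: calculated 148.4 vs reported 148.4 → residual 0.0 km
P, R, S are mutually consistent (residuals ≈ 0); Q is off by 47.5 km.

Q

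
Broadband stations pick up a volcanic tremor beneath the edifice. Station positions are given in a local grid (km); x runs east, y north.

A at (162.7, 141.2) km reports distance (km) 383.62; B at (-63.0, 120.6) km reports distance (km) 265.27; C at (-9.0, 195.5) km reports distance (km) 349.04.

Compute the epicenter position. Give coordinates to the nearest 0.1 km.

Circle about each station: (x − 162.7)² + (y − 141.2)² = 383.62²; (x + 63.0)² + (y − 120.6)² = 265.27²; (x + 9.0)² + (y − 195.5)² = 349.04².
Subtracting the A equation from the B and C equations removes the quadratic terms:
-451.4 x − 41.2 y = 48900.76
-343.4 x + 108.6 y = 17227.90
Solving the 2×2 system: x ≈ -95.3, y ≈ -142.7 km.

x ≈ -95.3 km, y ≈ -142.7 km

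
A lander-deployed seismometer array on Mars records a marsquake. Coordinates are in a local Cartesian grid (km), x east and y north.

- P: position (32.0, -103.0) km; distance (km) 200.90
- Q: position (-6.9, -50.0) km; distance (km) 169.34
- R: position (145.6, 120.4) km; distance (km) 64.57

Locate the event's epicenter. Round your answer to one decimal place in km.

88.8 km east, 89.7 km north

Circle about each station: (x − 32.0)² + (y + 103.0)² = 200.90²; (x + 6.9)² + (y + 50.0)² = 169.34²; (x − 145.6)² + (y − 120.4)² = 64.57².
Subtracting pairs of circle equations eliminates x²+y² and gives linear equations (the radical axes):
-77.8 x + 106.0 y = 2599.38
227.2 x + 446.8 y = 60254.05
Solving the 2×2 system: x ≈ 88.8, y ≈ 89.7 km.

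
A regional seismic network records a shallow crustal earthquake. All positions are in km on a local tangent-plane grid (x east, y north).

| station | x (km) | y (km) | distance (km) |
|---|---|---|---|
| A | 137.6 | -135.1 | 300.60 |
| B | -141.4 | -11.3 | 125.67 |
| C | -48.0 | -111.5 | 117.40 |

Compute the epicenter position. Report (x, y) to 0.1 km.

Circle about each station: (x − 137.6)² + (y + 135.1)² = 300.60²; (x + 141.4)² + (y + 11.3)² = 125.67²; (x + 48.0)² + (y + 111.5)² = 117.40².
Subtracting the A equation from the B and C equations removes the quadratic terms:
-558.0 x + 247.6 y = 57503.29
-371.2 x + 47.2 y = 54128.08
Solving the 2×2 system: x ≈ -163.0, y ≈ -135.1 km.
Check against A (with the unrounded x, y): √((x − 137.6)²+(y + 135.1)²) = 300.60 ≈ 300.60 km. ✓

(-163.0, -135.1)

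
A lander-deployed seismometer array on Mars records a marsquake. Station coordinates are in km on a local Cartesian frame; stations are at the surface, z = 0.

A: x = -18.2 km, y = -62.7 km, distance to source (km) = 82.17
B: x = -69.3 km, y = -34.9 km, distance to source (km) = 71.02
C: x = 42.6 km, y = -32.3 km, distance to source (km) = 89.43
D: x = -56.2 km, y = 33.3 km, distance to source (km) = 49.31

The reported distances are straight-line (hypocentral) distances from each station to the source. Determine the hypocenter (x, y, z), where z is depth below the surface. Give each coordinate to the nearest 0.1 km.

(-27.6, 11.6, 33.8)

Each station gives a sphere (x−x_i)² + (y−y_i)² + z² = d_i² (stations at z=0).
Subtracting the A sphere from B and C: z² cancels, leaving linear equations in x and y:
-102.2 x + 55.6 y = 3466.04
121.6 x + 60.8 y = -2650.30
Solving: x ≈ -27.599, y ≈ 11.608 km (keep extra digits for the depth step; rounded: -27.6, 11.6).
Then from the A sphere: z² = 82.17² − (x + 18.2)² − (y + 62.7)² with x = -27.599, y = 11.608, so z ≈ 33.792 ≈ 33.8 km.
Check against D (with the unrounded solution): distance 49.30 ≈ 49.31 km. ✓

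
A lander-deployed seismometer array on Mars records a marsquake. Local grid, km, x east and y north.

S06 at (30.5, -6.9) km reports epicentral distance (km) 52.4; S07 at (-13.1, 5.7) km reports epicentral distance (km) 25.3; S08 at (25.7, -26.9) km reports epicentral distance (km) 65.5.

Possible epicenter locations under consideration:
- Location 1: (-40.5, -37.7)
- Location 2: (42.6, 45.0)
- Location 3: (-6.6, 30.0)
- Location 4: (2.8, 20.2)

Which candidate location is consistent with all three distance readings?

Location 3

For each candidate, compare |candidate − station| to the reported distance:
Location 1: residuals S06 25.0, S07 26.0, S08 1.6 → max 26.0 km
Location 2: residuals S06 0.9, S07 42.9, S08 8.4 → max 42.9 km
Location 3: residuals S06 0.1, S07 0.1, S08 0.1 → max 0.1 km
Location 4: residuals S06 13.6, S07 3.8, S08 13.1 → max 13.6 km
Only Location 3 has all residuals ≈ 0.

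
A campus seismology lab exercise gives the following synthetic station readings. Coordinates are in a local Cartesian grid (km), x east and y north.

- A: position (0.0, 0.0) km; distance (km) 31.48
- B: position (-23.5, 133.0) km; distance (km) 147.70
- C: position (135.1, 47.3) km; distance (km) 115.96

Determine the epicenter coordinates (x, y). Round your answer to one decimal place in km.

(31.2, -4.2)

Circle about each station: x² + y² = 31.48²; (x + 23.5)² + (y − 133.0)² = 147.70²; (x − 135.1)² + (y − 47.3)² = 115.96².
Subtracting pairs of circle equations eliminates x²+y² and gives linear equations (the radical axes):
-47.0 x + 266.0 y = -2583.05
270.2 x + 94.6 y = 8033.57
Solving the 2×2 system: x ≈ 31.2, y ≈ -4.2 km.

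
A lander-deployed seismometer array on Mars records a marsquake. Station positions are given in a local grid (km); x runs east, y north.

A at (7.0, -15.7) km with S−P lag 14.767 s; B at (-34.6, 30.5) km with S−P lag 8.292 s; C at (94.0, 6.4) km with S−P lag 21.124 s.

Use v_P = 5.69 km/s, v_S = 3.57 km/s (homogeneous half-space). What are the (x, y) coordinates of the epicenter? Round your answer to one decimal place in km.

Distance from S−P lag: d = Δt · v_P v_S / (v_P − v_S) = Δt · (5.69·3.57)/(5.69−3.57) ≈ 9.5817·Δt.
So d_A = 141.49, d_B = 79.45, d_C = 202.40 km.
Circle about each station: (x − 7.0)² + (y + 15.7)² = 141.49²; (x + 34.6)² + (y − 30.5)² = 79.45²; (x − 94.0)² + (y − 6.4)² = 202.40².
Subtracting the A equation from the B and C equations removes the quadratic terms:
-83.2 x + 92.4 y = 15539.04
174.0 x + 44.2 y = -12364.87
Solving the 2×2 system: x ≈ -92.6, y ≈ 84.8 km.

x ≈ -92.6 km, y ≈ 84.8 km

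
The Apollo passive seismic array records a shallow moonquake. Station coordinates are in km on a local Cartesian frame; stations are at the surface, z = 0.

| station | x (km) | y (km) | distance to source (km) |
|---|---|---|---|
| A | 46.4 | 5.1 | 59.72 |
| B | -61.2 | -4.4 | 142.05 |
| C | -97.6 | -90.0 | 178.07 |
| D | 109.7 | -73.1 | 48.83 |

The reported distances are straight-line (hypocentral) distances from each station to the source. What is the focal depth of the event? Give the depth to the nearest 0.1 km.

z ≈ 17.5 km

Each station gives a sphere (x−x_i)² + (y−y_i)² + z² = d_i² (stations at z=0).
Subtracting the A sphere from B and C: z² cancels, leaving linear equations in x and y:
-215.2 x − 19.0 y = -15025.89
-288.0 x − 190.2 y = -12695.66
Solving: x ≈ 73.795, y ≈ -44.991 km (keep extra digits for the depth step; rounded: 73.8, -45.0).
Then from the A sphere: z² = 59.72² − (x − 46.4)² − (y − 5.1)² with x = 73.795, y = -44.991, so z ≈ 17.518 ≈ 17.5 km.
Check against D (with the unrounded solution): distance 48.85 ≈ 48.83 km. ✓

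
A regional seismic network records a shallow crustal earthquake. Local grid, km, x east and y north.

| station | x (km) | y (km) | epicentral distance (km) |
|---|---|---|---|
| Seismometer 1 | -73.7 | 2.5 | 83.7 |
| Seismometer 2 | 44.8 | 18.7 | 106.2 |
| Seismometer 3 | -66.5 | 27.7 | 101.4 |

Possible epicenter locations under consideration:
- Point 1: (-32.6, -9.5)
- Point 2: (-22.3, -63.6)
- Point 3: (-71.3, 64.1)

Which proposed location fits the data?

For each candidate, compare |candidate − station| to the reported distance:
Point 1: residuals Seismometer 1 40.9, Seismometer 2 23.8, Seismometer 3 51.1 → max 51.1 km
Point 2: residuals Seismometer 1 0.0, Seismometer 2 0.0, Seismometer 3 0.0 → max 0.0 km
Point 3: residuals Seismometer 1 22.1, Seismometer 2 18.5, Seismometer 3 64.7 → max 64.7 km
Only Point 2 has all residuals ≈ 0.

Point 2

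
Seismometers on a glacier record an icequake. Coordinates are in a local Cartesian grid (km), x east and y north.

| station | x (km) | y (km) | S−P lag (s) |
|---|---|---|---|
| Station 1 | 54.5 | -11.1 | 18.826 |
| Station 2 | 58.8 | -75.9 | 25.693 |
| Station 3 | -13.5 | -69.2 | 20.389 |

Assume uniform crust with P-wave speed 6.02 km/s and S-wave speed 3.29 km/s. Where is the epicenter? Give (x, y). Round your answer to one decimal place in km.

x ≈ -52.8 km, y ≈ 73.4 km

Distance from S−P lag: d = Δt · v_P v_S / (v_P − v_S) = Δt · (6.02·3.29)/(6.02−3.29) ≈ 7.2549·Δt.
So d_Station 1 = 136.58, d_Station 2 = 186.40, d_Station 3 = 147.92 km.
Circle about each station: (x − 54.5)² + (y + 11.1)² = 136.58²; (x − 58.8)² + (y + 75.9)² = 186.40²; (x + 13.5)² + (y + 69.2)² = 147.92².
Subtracting the Station 1 equation from the Station 2 and Station 3 equations removes the quadratic terms:
8.6 x − 129.6 y = -9966.07
-136.0 x − 116.2 y = -1348.80
Solving the 2×2 system: x ≈ -52.8, y ≈ 73.4 km.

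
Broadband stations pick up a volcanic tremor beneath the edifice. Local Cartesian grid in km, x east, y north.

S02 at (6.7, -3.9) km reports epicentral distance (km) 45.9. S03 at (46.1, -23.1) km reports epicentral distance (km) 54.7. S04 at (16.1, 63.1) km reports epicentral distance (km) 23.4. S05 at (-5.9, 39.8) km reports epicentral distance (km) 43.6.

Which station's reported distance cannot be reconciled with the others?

S04

Solve using three stations at a time. Using S02, S03, S05 (subtract circle equations pairwise → linear system) gives (x, y) ≈ (36.7, 30.8).
Distances from that point to each station vs reported:
  S02: calculated 45.9 vs reported 45.9 → residual 0.0 km
  S03: calculated 54.7 vs reported 54.7 → residual 0.0 km
  S04: calculated 38.3 vs reported 23.4 → residual 14.9 km
  S05: calculated 43.6 vs reported 43.6 → residual 0.0 km
S02, S03, S05 are mutually consistent (residuals ≈ 0); S04 is off by 14.9 km.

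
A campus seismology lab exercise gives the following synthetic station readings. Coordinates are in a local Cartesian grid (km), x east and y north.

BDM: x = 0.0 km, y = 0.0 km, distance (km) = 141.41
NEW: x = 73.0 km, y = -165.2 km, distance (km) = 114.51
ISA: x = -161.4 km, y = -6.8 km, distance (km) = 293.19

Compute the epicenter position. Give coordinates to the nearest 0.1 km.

(126.2, -63.8)

Circle about each station: x² + y² = 141.41²; (x − 73.0)² + (y + 165.2)² = 114.51²; (x + 161.4)² + (y + 6.8)² = 293.19².
Subtracting the BDM equation from the NEW and ISA equations removes the quadratic terms:
146.0 x − 330.4 y = 39504.29
-322.8 x − 13.6 y = -39867.39
Solving the 2×2 system: x ≈ 126.2, y ≈ -63.8 km.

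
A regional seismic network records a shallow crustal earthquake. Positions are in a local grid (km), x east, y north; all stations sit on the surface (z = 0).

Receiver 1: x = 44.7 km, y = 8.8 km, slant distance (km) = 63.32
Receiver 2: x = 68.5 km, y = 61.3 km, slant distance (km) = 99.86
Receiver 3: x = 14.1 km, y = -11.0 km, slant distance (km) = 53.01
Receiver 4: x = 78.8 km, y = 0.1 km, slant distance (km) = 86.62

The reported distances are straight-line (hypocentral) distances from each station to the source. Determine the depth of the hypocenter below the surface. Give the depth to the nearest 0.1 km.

z ≈ 51.7 km

Each station gives a sphere (x−x_i)² + (y−y_i)² + z² = d_i² (stations at z=0).
Subtracting the Receiver 1 sphere from Receiver 2 and Receiver 3: z² cancels, leaving linear equations in x and y:
47.6 x + 105.0 y = 411.81
-61.2 x − 39.6 y = -556.36
Solving: x ≈ 9.273, y ≈ -0.282 km (keep extra digits for the depth step; rounded: 9.3, -0.3).
Then from the Receiver 1 sphere: z² = 63.32² − (x − 44.7)² − (y − 8.8)² with x = 9.273, y = -0.282, so z ≈ 51.690 ≈ 51.7 km.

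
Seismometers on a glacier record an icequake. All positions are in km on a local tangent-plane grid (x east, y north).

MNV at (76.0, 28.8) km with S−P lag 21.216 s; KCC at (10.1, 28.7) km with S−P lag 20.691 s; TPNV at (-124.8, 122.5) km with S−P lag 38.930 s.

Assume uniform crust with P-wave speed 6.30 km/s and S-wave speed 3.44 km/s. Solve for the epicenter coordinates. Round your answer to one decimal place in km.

33.7 km east, -126.3 km north

Distance from S−P lag: d = Δt · v_P v_S / (v_P − v_S) = Δt · (6.30·3.44)/(6.30−3.44) ≈ 7.5776·Δt.
So d_MNV = 160.77, d_KCC = 156.79, d_TPNV = 295.00 km.
Circle about each station: (x − 76.0)² + (y − 28.8)² = 160.77²; (x − 10.1)² + (y − 28.7)² = 156.79²; (x + 124.8)² + (y − 122.5)² = 295.00².
Subtracting pairs of circle equations eliminates x²+y² and gives linear equations (the radical axes):
-131.8 x − 0.2 y = -4415.85
-401.6 x + 187.4 y = -37202.16
Solving the 2×2 system: x ≈ 33.7, y ≈ -126.3 km.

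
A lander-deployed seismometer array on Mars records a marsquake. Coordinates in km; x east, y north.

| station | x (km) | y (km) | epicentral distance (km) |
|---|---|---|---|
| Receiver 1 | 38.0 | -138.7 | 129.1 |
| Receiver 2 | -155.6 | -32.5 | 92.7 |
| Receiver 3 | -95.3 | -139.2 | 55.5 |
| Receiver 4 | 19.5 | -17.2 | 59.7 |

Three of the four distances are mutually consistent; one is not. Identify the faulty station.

Solve using three stations at a time. Using Receiver 1, Receiver 2, Receiver 3 (subtract circle equations pairwise → linear system) gives (x, y) ≈ (-79.8, -85.9).
Distances from that point to each station vs reported:
  Receiver 1: calculated 129.1 vs reported 129.1 → residual 0.0 km
  Receiver 2: calculated 92.7 vs reported 92.7 → residual 0.0 km
  Receiver 3: calculated 55.5 vs reported 55.5 → residual 0.0 km
  Receiver 4: calculated 120.8 vs reported 59.7 → residual 61.1 km
Receiver 1, Receiver 2, Receiver 3 are mutually consistent (residuals ≈ 0); Receiver 4 is off by 61.1 km.

Receiver 4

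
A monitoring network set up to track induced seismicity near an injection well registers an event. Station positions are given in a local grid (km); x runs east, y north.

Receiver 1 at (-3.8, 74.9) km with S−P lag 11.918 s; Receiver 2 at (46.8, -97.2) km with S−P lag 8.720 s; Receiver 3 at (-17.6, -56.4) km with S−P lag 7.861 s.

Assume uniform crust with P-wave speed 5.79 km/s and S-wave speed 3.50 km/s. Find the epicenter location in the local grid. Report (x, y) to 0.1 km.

Distance from S−P lag: d = Δt · v_P v_S / (v_P − v_S) = Δt · (5.79·3.50)/(5.79−3.50) ≈ 8.8493·Δt.
So d_Receiver 1 = 105.47, d_Receiver 2 = 77.17, d_Receiver 3 = 69.56 km.
Circle about each station: (x + 3.8)² + (y − 74.9)² = 105.47²; (x − 46.8)² + (y + 97.2)² = 77.17²; (x + 17.6)² + (y + 56.4)² = 69.56².
Subtracting the Receiver 1 equation from the Receiver 2 and Receiver 3 equations removes the quadratic terms:
101.2 x − 344.2 y = 11182.34
-27.6 x − 262.6 y = 4151.60
Solving the 2×2 system: x ≈ 41.8, y ≈ -20.2 km.
Check against Receiver 1 (with the unrounded x, y): √((x + 3.8)²+(y − 74.9)²) = 105.46 ≈ 105.47 km. ✓

x ≈ 41.8 km, y ≈ -20.2 km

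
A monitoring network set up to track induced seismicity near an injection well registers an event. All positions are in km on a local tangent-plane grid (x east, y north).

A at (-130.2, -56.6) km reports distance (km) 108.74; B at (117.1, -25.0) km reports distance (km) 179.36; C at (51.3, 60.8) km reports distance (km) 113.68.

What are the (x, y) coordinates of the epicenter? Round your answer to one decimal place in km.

(-55.8, 22.7)

Circle about each station: (x + 130.2)² + (y + 56.6)² = 108.74²; (x − 117.1)² + (y + 25.0)² = 179.36²; (x − 51.3)² + (y − 60.8)² = 113.68².
Subtracting the A equation from the B and C equations removes the quadratic terms:
494.6 x + 63.2 y = -26163.81
363.0 x + 234.8 y = -14926.02
Solving the 2×2 system: x ≈ -55.8, y ≈ 22.7 km.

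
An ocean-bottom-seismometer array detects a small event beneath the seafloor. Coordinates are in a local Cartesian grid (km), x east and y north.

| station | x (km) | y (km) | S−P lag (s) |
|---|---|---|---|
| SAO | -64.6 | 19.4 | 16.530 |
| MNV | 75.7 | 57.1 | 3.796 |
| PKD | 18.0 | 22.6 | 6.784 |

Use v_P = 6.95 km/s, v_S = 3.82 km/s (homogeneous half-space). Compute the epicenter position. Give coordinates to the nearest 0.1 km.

(75.5, 24.9)

Distance from S−P lag: d = Δt · v_P v_S / (v_P − v_S) = Δt · (6.95·3.82)/(6.95−3.82) ≈ 8.4821·Δt.
So d_SAO = 140.21, d_MNV = 32.20, d_PKD = 57.54 km.
Circle about each station: (x + 64.6)² + (y − 19.4)² = 140.21²; (x − 75.7)² + (y − 57.1)² = 32.20²; (x − 18.0)² + (y − 22.6)² = 57.54².
Subtracting the SAO equation from the MNV and PKD equations removes the quadratic terms:
280.6 x + 75.4 y = 23063.38
165.2 x + 6.4 y = 12633.23
Solving the 2×2 system: x ≈ 75.5, y ≈ 24.9 km.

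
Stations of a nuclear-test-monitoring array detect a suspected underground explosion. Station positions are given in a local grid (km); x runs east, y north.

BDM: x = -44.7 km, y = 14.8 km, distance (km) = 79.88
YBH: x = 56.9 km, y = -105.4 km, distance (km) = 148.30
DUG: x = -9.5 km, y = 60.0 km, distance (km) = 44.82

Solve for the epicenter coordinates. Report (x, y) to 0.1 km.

Circle about each station: (x + 44.7)² + (y − 14.8)² = 79.88²; (x − 56.9)² + (y + 105.4)² = 148.30²; (x + 9.5)² + (y − 60.0)² = 44.82².
Subtracting pairs of circle equations eliminates x²+y² and gives linear equations (the radical axes):
203.2 x − 240.4 y = -3482.44
70.4 x + 90.4 y = 5845.10
Solving the 2×2 system: x ≈ 30.9, y ≈ 40.6 km.

30.9 km east, 40.6 km north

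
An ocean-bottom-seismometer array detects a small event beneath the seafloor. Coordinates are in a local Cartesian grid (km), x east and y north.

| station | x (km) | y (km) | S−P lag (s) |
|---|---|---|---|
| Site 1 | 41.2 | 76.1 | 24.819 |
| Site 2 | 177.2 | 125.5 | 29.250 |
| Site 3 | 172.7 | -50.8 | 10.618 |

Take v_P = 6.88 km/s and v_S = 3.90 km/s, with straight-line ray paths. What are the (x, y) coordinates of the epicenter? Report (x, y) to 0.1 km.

Distance from S−P lag: d = Δt · v_P v_S / (v_P − v_S) = Δt · (6.88·3.90)/(6.88−3.90) ≈ 9.0040·Δt.
So d_Site 1 = 223.47, d_Site 2 = 263.37, d_Site 3 = 95.60 km.
Circle about each station: (x − 41.2)² + (y − 76.1)² = 223.47²; (x − 177.2)² + (y − 125.5)² = 263.37²; (x − 172.7)² + (y + 50.8)² = 95.60².
Subtracting pairs of circle equations eliminates x²+y² and gives linear equations (the radical axes):
272.0 x + 98.8 y = 20236.52
263.0 x − 253.8 y = 65716.76
Solving the 2×2 system: x ≈ 122.4, y ≈ -132.1 km.
Check against Site 1 (with the unrounded x, y): √((x − 41.2)²+(y − 76.1)²) = 223.48 ≈ 223.47 km. ✓

(122.4, -132.1)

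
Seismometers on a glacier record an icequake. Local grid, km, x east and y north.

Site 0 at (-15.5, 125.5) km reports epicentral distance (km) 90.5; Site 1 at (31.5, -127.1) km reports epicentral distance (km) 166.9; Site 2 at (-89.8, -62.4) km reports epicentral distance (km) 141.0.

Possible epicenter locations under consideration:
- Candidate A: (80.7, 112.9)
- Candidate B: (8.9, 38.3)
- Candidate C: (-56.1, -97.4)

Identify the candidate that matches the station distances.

Candidate B

For each candidate, compare |candidate − station| to the reported distance:
Candidate A: residuals Site 0 6.5, Site 1 78.1, Site 2 103.5 → max 103.5 km
Candidate B: residuals Site 0 0.0, Site 1 0.0, Site 2 0.0 → max 0.0 km
Candidate C: residuals Site 0 136.1, Site 1 74.4, Site 2 92.4 → max 136.1 km
Only Candidate B has all residuals ≈ 0.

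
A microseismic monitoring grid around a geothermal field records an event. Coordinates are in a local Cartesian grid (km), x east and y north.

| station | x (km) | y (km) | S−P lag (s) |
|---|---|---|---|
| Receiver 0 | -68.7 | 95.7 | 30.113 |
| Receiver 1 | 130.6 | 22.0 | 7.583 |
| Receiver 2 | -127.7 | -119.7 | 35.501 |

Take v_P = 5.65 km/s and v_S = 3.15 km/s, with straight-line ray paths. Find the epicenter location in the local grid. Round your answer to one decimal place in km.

Distance from S−P lag: d = Δt · v_P v_S / (v_P − v_S) = Δt · (5.65·3.15)/(5.65−3.15) ≈ 7.1190·Δt.
So d_Receiver 0 = 214.37, d_Receiver 1 = 53.98, d_Receiver 2 = 252.73 km.
Circle about each station: (x + 68.7)² + (y − 95.7)² = 214.37²; (x − 130.6)² + (y − 22.0)² = 53.98²; (x + 127.7)² + (y + 119.7)² = 252.73².
Subtracting pairs of circle equations eliminates x²+y² and gives linear equations (the radical axes):
398.6 x − 147.4 y = 46702.84
-118.0 x − 430.8 y = -1160.76
Solving the 2×2 system: x ≈ 107.3, y ≈ -26.7 km.
Check against Receiver 0 (with the unrounded x, y): √((x + 68.7)²+(y − 95.7)²) = 214.37 ≈ 214.37 km. ✓

(107.3, -26.7)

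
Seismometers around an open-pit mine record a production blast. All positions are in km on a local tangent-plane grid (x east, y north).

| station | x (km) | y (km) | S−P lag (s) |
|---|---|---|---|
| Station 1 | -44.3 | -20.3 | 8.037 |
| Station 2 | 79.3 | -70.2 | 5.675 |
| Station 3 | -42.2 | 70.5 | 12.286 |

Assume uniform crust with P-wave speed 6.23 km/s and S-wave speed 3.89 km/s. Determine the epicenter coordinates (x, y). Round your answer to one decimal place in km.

x ≈ 38.6 km, y ≈ -27.8 km

Distance from S−P lag: d = Δt · v_P v_S / (v_P − v_S) = Δt · (6.23·3.89)/(6.23−3.89) ≈ 10.3567·Δt.
So d_Station 1 = 83.24, d_Station 2 = 58.77, d_Station 3 = 127.24 km.
Circle about each station: (x + 44.3)² + (y + 20.3)² = 83.24²; (x − 79.3)² + (y + 70.2)² = 58.77²; (x + 42.2)² + (y − 70.5)² = 127.24².
Subtracting the Station 1 equation from the Station 2 and Station 3 equations removes the quadratic terms:
247.2 x − 99.8 y = 12316.93
4.2 x + 181.6 y = -4884.61
Solving the 2×2 system: x ≈ 38.6, y ≈ -27.8 km.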